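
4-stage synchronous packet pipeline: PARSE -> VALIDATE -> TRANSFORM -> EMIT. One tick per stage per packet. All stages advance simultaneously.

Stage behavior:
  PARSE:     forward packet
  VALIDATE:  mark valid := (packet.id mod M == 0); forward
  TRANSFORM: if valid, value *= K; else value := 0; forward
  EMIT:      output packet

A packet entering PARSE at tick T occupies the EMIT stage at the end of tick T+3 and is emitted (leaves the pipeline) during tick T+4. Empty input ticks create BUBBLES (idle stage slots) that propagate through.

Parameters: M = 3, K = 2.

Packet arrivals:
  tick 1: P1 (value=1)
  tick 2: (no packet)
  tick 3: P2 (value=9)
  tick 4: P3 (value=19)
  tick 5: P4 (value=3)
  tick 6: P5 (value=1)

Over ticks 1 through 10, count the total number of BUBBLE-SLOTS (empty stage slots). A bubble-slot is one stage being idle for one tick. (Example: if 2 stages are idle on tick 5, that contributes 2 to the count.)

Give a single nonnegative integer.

Tick 1: [PARSE:P1(v=1,ok=F), VALIDATE:-, TRANSFORM:-, EMIT:-] out:-; bubbles=3
Tick 2: [PARSE:-, VALIDATE:P1(v=1,ok=F), TRANSFORM:-, EMIT:-] out:-; bubbles=3
Tick 3: [PARSE:P2(v=9,ok=F), VALIDATE:-, TRANSFORM:P1(v=0,ok=F), EMIT:-] out:-; bubbles=2
Tick 4: [PARSE:P3(v=19,ok=F), VALIDATE:P2(v=9,ok=F), TRANSFORM:-, EMIT:P1(v=0,ok=F)] out:-; bubbles=1
Tick 5: [PARSE:P4(v=3,ok=F), VALIDATE:P3(v=19,ok=T), TRANSFORM:P2(v=0,ok=F), EMIT:-] out:P1(v=0); bubbles=1
Tick 6: [PARSE:P5(v=1,ok=F), VALIDATE:P4(v=3,ok=F), TRANSFORM:P3(v=38,ok=T), EMIT:P2(v=0,ok=F)] out:-; bubbles=0
Tick 7: [PARSE:-, VALIDATE:P5(v=1,ok=F), TRANSFORM:P4(v=0,ok=F), EMIT:P3(v=38,ok=T)] out:P2(v=0); bubbles=1
Tick 8: [PARSE:-, VALIDATE:-, TRANSFORM:P5(v=0,ok=F), EMIT:P4(v=0,ok=F)] out:P3(v=38); bubbles=2
Tick 9: [PARSE:-, VALIDATE:-, TRANSFORM:-, EMIT:P5(v=0,ok=F)] out:P4(v=0); bubbles=3
Tick 10: [PARSE:-, VALIDATE:-, TRANSFORM:-, EMIT:-] out:P5(v=0); bubbles=4
Total bubble-slots: 20

Answer: 20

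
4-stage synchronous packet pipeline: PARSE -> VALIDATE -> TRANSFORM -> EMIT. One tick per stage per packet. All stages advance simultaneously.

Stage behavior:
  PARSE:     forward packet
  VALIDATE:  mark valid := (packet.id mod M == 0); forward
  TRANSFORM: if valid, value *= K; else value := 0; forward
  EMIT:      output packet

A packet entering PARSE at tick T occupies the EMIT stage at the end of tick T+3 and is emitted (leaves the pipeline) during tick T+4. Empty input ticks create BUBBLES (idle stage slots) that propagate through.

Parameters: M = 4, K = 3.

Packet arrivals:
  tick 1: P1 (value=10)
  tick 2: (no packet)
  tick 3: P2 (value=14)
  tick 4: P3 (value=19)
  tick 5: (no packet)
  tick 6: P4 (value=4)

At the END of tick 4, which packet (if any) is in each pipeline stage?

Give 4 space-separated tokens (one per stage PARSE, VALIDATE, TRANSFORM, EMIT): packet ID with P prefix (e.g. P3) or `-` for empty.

Tick 1: [PARSE:P1(v=10,ok=F), VALIDATE:-, TRANSFORM:-, EMIT:-] out:-; in:P1
Tick 2: [PARSE:-, VALIDATE:P1(v=10,ok=F), TRANSFORM:-, EMIT:-] out:-; in:-
Tick 3: [PARSE:P2(v=14,ok=F), VALIDATE:-, TRANSFORM:P1(v=0,ok=F), EMIT:-] out:-; in:P2
Tick 4: [PARSE:P3(v=19,ok=F), VALIDATE:P2(v=14,ok=F), TRANSFORM:-, EMIT:P1(v=0,ok=F)] out:-; in:P3
At end of tick 4: ['P3', 'P2', '-', 'P1']

Answer: P3 P2 - P1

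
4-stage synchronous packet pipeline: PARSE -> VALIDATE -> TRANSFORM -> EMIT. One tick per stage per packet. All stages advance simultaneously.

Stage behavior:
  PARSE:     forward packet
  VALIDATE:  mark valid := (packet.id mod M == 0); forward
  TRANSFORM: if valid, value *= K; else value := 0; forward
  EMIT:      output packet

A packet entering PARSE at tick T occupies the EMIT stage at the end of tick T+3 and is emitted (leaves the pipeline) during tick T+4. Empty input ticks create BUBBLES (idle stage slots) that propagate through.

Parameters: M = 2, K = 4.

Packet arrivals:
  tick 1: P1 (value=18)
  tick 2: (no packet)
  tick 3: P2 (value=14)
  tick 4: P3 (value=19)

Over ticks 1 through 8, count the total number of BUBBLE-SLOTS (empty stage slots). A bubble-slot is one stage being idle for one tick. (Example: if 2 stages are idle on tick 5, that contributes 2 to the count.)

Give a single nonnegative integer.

Answer: 20

Derivation:
Tick 1: [PARSE:P1(v=18,ok=F), VALIDATE:-, TRANSFORM:-, EMIT:-] out:-; bubbles=3
Tick 2: [PARSE:-, VALIDATE:P1(v=18,ok=F), TRANSFORM:-, EMIT:-] out:-; bubbles=3
Tick 3: [PARSE:P2(v=14,ok=F), VALIDATE:-, TRANSFORM:P1(v=0,ok=F), EMIT:-] out:-; bubbles=2
Tick 4: [PARSE:P3(v=19,ok=F), VALIDATE:P2(v=14,ok=T), TRANSFORM:-, EMIT:P1(v=0,ok=F)] out:-; bubbles=1
Tick 5: [PARSE:-, VALIDATE:P3(v=19,ok=F), TRANSFORM:P2(v=56,ok=T), EMIT:-] out:P1(v=0); bubbles=2
Tick 6: [PARSE:-, VALIDATE:-, TRANSFORM:P3(v=0,ok=F), EMIT:P2(v=56,ok=T)] out:-; bubbles=2
Tick 7: [PARSE:-, VALIDATE:-, TRANSFORM:-, EMIT:P3(v=0,ok=F)] out:P2(v=56); bubbles=3
Tick 8: [PARSE:-, VALIDATE:-, TRANSFORM:-, EMIT:-] out:P3(v=0); bubbles=4
Total bubble-slots: 20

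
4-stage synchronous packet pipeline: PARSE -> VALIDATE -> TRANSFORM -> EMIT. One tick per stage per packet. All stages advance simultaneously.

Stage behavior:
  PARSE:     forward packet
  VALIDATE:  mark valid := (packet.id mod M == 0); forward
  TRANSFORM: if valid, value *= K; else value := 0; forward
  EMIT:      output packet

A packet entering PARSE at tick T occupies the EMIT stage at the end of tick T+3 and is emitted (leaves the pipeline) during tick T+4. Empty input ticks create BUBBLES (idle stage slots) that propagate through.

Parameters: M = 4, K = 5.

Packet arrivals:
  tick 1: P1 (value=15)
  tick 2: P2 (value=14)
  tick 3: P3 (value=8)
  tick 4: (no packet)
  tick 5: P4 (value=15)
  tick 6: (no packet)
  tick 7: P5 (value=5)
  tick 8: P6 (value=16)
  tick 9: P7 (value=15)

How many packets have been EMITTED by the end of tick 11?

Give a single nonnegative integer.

Tick 1: [PARSE:P1(v=15,ok=F), VALIDATE:-, TRANSFORM:-, EMIT:-] out:-; in:P1
Tick 2: [PARSE:P2(v=14,ok=F), VALIDATE:P1(v=15,ok=F), TRANSFORM:-, EMIT:-] out:-; in:P2
Tick 3: [PARSE:P3(v=8,ok=F), VALIDATE:P2(v=14,ok=F), TRANSFORM:P1(v=0,ok=F), EMIT:-] out:-; in:P3
Tick 4: [PARSE:-, VALIDATE:P3(v=8,ok=F), TRANSFORM:P2(v=0,ok=F), EMIT:P1(v=0,ok=F)] out:-; in:-
Tick 5: [PARSE:P4(v=15,ok=F), VALIDATE:-, TRANSFORM:P3(v=0,ok=F), EMIT:P2(v=0,ok=F)] out:P1(v=0); in:P4
Tick 6: [PARSE:-, VALIDATE:P4(v=15,ok=T), TRANSFORM:-, EMIT:P3(v=0,ok=F)] out:P2(v=0); in:-
Tick 7: [PARSE:P5(v=5,ok=F), VALIDATE:-, TRANSFORM:P4(v=75,ok=T), EMIT:-] out:P3(v=0); in:P5
Tick 8: [PARSE:P6(v=16,ok=F), VALIDATE:P5(v=5,ok=F), TRANSFORM:-, EMIT:P4(v=75,ok=T)] out:-; in:P6
Tick 9: [PARSE:P7(v=15,ok=F), VALIDATE:P6(v=16,ok=F), TRANSFORM:P5(v=0,ok=F), EMIT:-] out:P4(v=75); in:P7
Tick 10: [PARSE:-, VALIDATE:P7(v=15,ok=F), TRANSFORM:P6(v=0,ok=F), EMIT:P5(v=0,ok=F)] out:-; in:-
Tick 11: [PARSE:-, VALIDATE:-, TRANSFORM:P7(v=0,ok=F), EMIT:P6(v=0,ok=F)] out:P5(v=0); in:-
Emitted by tick 11: ['P1', 'P2', 'P3', 'P4', 'P5']

Answer: 5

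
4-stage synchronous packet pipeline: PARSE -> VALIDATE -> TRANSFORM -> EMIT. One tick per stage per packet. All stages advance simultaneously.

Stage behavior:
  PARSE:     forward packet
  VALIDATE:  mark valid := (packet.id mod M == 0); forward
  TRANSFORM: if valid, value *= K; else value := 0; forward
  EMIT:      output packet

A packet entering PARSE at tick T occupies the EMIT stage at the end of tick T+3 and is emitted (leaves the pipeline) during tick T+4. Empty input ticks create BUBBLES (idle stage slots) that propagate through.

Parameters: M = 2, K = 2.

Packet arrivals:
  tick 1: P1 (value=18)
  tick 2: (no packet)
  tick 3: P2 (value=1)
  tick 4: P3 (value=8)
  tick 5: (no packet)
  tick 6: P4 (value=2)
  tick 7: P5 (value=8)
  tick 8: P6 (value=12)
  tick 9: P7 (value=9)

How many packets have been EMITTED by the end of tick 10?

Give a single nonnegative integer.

Tick 1: [PARSE:P1(v=18,ok=F), VALIDATE:-, TRANSFORM:-, EMIT:-] out:-; in:P1
Tick 2: [PARSE:-, VALIDATE:P1(v=18,ok=F), TRANSFORM:-, EMIT:-] out:-; in:-
Tick 3: [PARSE:P2(v=1,ok=F), VALIDATE:-, TRANSFORM:P1(v=0,ok=F), EMIT:-] out:-; in:P2
Tick 4: [PARSE:P3(v=8,ok=F), VALIDATE:P2(v=1,ok=T), TRANSFORM:-, EMIT:P1(v=0,ok=F)] out:-; in:P3
Tick 5: [PARSE:-, VALIDATE:P3(v=8,ok=F), TRANSFORM:P2(v=2,ok=T), EMIT:-] out:P1(v=0); in:-
Tick 6: [PARSE:P4(v=2,ok=F), VALIDATE:-, TRANSFORM:P3(v=0,ok=F), EMIT:P2(v=2,ok=T)] out:-; in:P4
Tick 7: [PARSE:P5(v=8,ok=F), VALIDATE:P4(v=2,ok=T), TRANSFORM:-, EMIT:P3(v=0,ok=F)] out:P2(v=2); in:P5
Tick 8: [PARSE:P6(v=12,ok=F), VALIDATE:P5(v=8,ok=F), TRANSFORM:P4(v=4,ok=T), EMIT:-] out:P3(v=0); in:P6
Tick 9: [PARSE:P7(v=9,ok=F), VALIDATE:P6(v=12,ok=T), TRANSFORM:P5(v=0,ok=F), EMIT:P4(v=4,ok=T)] out:-; in:P7
Tick 10: [PARSE:-, VALIDATE:P7(v=9,ok=F), TRANSFORM:P6(v=24,ok=T), EMIT:P5(v=0,ok=F)] out:P4(v=4); in:-
Emitted by tick 10: ['P1', 'P2', 'P3', 'P4']

Answer: 4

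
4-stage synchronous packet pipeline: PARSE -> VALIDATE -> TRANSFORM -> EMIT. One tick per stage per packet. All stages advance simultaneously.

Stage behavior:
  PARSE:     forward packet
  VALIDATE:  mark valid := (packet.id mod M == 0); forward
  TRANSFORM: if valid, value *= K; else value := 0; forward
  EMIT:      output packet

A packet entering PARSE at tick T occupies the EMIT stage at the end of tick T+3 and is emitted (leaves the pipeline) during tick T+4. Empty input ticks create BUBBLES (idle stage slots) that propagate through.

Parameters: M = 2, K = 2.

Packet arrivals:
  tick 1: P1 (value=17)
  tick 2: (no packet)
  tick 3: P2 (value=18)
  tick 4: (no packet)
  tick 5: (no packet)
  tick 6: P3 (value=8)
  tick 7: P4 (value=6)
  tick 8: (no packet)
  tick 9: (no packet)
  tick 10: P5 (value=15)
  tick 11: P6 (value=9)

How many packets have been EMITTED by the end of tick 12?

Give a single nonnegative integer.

Tick 1: [PARSE:P1(v=17,ok=F), VALIDATE:-, TRANSFORM:-, EMIT:-] out:-; in:P1
Tick 2: [PARSE:-, VALIDATE:P1(v=17,ok=F), TRANSFORM:-, EMIT:-] out:-; in:-
Tick 3: [PARSE:P2(v=18,ok=F), VALIDATE:-, TRANSFORM:P1(v=0,ok=F), EMIT:-] out:-; in:P2
Tick 4: [PARSE:-, VALIDATE:P2(v=18,ok=T), TRANSFORM:-, EMIT:P1(v=0,ok=F)] out:-; in:-
Tick 5: [PARSE:-, VALIDATE:-, TRANSFORM:P2(v=36,ok=T), EMIT:-] out:P1(v=0); in:-
Tick 6: [PARSE:P3(v=8,ok=F), VALIDATE:-, TRANSFORM:-, EMIT:P2(v=36,ok=T)] out:-; in:P3
Tick 7: [PARSE:P4(v=6,ok=F), VALIDATE:P3(v=8,ok=F), TRANSFORM:-, EMIT:-] out:P2(v=36); in:P4
Tick 8: [PARSE:-, VALIDATE:P4(v=6,ok=T), TRANSFORM:P3(v=0,ok=F), EMIT:-] out:-; in:-
Tick 9: [PARSE:-, VALIDATE:-, TRANSFORM:P4(v=12,ok=T), EMIT:P3(v=0,ok=F)] out:-; in:-
Tick 10: [PARSE:P5(v=15,ok=F), VALIDATE:-, TRANSFORM:-, EMIT:P4(v=12,ok=T)] out:P3(v=0); in:P5
Tick 11: [PARSE:P6(v=9,ok=F), VALIDATE:P5(v=15,ok=F), TRANSFORM:-, EMIT:-] out:P4(v=12); in:P6
Tick 12: [PARSE:-, VALIDATE:P6(v=9,ok=T), TRANSFORM:P5(v=0,ok=F), EMIT:-] out:-; in:-
Emitted by tick 12: ['P1', 'P2', 'P3', 'P4']

Answer: 4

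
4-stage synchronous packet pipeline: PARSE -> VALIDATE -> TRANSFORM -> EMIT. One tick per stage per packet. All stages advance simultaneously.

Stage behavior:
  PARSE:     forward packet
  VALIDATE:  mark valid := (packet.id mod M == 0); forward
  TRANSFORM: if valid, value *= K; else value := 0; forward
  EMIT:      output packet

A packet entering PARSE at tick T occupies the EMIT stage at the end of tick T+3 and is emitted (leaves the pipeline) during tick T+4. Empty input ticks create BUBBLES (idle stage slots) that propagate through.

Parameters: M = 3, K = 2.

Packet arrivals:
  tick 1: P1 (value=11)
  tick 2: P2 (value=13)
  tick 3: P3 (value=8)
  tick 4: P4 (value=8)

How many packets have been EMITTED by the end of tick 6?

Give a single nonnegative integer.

Tick 1: [PARSE:P1(v=11,ok=F), VALIDATE:-, TRANSFORM:-, EMIT:-] out:-; in:P1
Tick 2: [PARSE:P2(v=13,ok=F), VALIDATE:P1(v=11,ok=F), TRANSFORM:-, EMIT:-] out:-; in:P2
Tick 3: [PARSE:P3(v=8,ok=F), VALIDATE:P2(v=13,ok=F), TRANSFORM:P1(v=0,ok=F), EMIT:-] out:-; in:P3
Tick 4: [PARSE:P4(v=8,ok=F), VALIDATE:P3(v=8,ok=T), TRANSFORM:P2(v=0,ok=F), EMIT:P1(v=0,ok=F)] out:-; in:P4
Tick 5: [PARSE:-, VALIDATE:P4(v=8,ok=F), TRANSFORM:P3(v=16,ok=T), EMIT:P2(v=0,ok=F)] out:P1(v=0); in:-
Tick 6: [PARSE:-, VALIDATE:-, TRANSFORM:P4(v=0,ok=F), EMIT:P3(v=16,ok=T)] out:P2(v=0); in:-
Emitted by tick 6: ['P1', 'P2']

Answer: 2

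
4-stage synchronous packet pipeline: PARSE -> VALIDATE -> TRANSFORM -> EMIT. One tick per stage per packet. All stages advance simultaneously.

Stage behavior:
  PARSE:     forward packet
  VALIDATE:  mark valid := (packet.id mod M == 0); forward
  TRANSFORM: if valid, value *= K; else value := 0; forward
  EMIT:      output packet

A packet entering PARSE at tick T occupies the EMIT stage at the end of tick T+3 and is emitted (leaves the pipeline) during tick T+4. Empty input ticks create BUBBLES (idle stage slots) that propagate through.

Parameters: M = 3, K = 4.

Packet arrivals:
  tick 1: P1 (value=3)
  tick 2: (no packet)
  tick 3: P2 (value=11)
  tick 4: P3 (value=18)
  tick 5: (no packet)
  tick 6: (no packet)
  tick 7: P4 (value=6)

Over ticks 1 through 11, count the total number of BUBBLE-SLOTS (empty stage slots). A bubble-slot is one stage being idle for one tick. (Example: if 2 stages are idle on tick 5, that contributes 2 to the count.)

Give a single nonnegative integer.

Answer: 28

Derivation:
Tick 1: [PARSE:P1(v=3,ok=F), VALIDATE:-, TRANSFORM:-, EMIT:-] out:-; bubbles=3
Tick 2: [PARSE:-, VALIDATE:P1(v=3,ok=F), TRANSFORM:-, EMIT:-] out:-; bubbles=3
Tick 3: [PARSE:P2(v=11,ok=F), VALIDATE:-, TRANSFORM:P1(v=0,ok=F), EMIT:-] out:-; bubbles=2
Tick 4: [PARSE:P3(v=18,ok=F), VALIDATE:P2(v=11,ok=F), TRANSFORM:-, EMIT:P1(v=0,ok=F)] out:-; bubbles=1
Tick 5: [PARSE:-, VALIDATE:P3(v=18,ok=T), TRANSFORM:P2(v=0,ok=F), EMIT:-] out:P1(v=0); bubbles=2
Tick 6: [PARSE:-, VALIDATE:-, TRANSFORM:P3(v=72,ok=T), EMIT:P2(v=0,ok=F)] out:-; bubbles=2
Tick 7: [PARSE:P4(v=6,ok=F), VALIDATE:-, TRANSFORM:-, EMIT:P3(v=72,ok=T)] out:P2(v=0); bubbles=2
Tick 8: [PARSE:-, VALIDATE:P4(v=6,ok=F), TRANSFORM:-, EMIT:-] out:P3(v=72); bubbles=3
Tick 9: [PARSE:-, VALIDATE:-, TRANSFORM:P4(v=0,ok=F), EMIT:-] out:-; bubbles=3
Tick 10: [PARSE:-, VALIDATE:-, TRANSFORM:-, EMIT:P4(v=0,ok=F)] out:-; bubbles=3
Tick 11: [PARSE:-, VALIDATE:-, TRANSFORM:-, EMIT:-] out:P4(v=0); bubbles=4
Total bubble-slots: 28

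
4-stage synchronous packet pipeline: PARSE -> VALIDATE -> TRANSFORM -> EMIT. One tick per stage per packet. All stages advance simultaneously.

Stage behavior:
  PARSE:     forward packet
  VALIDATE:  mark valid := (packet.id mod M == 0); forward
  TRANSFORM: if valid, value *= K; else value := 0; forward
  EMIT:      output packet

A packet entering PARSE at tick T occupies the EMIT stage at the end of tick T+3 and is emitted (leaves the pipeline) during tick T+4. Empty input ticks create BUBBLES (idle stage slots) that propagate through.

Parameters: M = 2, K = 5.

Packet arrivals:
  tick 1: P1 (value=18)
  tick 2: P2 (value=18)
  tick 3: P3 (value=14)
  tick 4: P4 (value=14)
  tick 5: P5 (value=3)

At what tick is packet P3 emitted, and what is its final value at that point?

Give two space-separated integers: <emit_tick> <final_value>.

Answer: 7 0

Derivation:
Tick 1: [PARSE:P1(v=18,ok=F), VALIDATE:-, TRANSFORM:-, EMIT:-] out:-; in:P1
Tick 2: [PARSE:P2(v=18,ok=F), VALIDATE:P1(v=18,ok=F), TRANSFORM:-, EMIT:-] out:-; in:P2
Tick 3: [PARSE:P3(v=14,ok=F), VALIDATE:P2(v=18,ok=T), TRANSFORM:P1(v=0,ok=F), EMIT:-] out:-; in:P3
Tick 4: [PARSE:P4(v=14,ok=F), VALIDATE:P3(v=14,ok=F), TRANSFORM:P2(v=90,ok=T), EMIT:P1(v=0,ok=F)] out:-; in:P4
Tick 5: [PARSE:P5(v=3,ok=F), VALIDATE:P4(v=14,ok=T), TRANSFORM:P3(v=0,ok=F), EMIT:P2(v=90,ok=T)] out:P1(v=0); in:P5
Tick 6: [PARSE:-, VALIDATE:P5(v=3,ok=F), TRANSFORM:P4(v=70,ok=T), EMIT:P3(v=0,ok=F)] out:P2(v=90); in:-
Tick 7: [PARSE:-, VALIDATE:-, TRANSFORM:P5(v=0,ok=F), EMIT:P4(v=70,ok=T)] out:P3(v=0); in:-
Tick 8: [PARSE:-, VALIDATE:-, TRANSFORM:-, EMIT:P5(v=0,ok=F)] out:P4(v=70); in:-
Tick 9: [PARSE:-, VALIDATE:-, TRANSFORM:-, EMIT:-] out:P5(v=0); in:-
P3: arrives tick 3, valid=False (id=3, id%2=1), emit tick 7, final value 0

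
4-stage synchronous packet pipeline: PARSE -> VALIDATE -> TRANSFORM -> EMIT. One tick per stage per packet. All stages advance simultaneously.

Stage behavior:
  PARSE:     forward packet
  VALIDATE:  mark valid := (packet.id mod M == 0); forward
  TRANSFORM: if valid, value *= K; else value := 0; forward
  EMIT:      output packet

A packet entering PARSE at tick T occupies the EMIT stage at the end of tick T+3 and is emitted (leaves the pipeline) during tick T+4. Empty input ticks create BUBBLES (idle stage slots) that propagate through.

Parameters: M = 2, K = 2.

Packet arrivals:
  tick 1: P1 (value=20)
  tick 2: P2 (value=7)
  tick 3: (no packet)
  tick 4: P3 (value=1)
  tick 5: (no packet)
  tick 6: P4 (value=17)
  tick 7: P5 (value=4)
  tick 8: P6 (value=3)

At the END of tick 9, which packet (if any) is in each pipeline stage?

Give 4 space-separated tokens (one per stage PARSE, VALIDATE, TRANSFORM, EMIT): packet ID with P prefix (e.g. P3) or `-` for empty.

Tick 1: [PARSE:P1(v=20,ok=F), VALIDATE:-, TRANSFORM:-, EMIT:-] out:-; in:P1
Tick 2: [PARSE:P2(v=7,ok=F), VALIDATE:P1(v=20,ok=F), TRANSFORM:-, EMIT:-] out:-; in:P2
Tick 3: [PARSE:-, VALIDATE:P2(v=7,ok=T), TRANSFORM:P1(v=0,ok=F), EMIT:-] out:-; in:-
Tick 4: [PARSE:P3(v=1,ok=F), VALIDATE:-, TRANSFORM:P2(v=14,ok=T), EMIT:P1(v=0,ok=F)] out:-; in:P3
Tick 5: [PARSE:-, VALIDATE:P3(v=1,ok=F), TRANSFORM:-, EMIT:P2(v=14,ok=T)] out:P1(v=0); in:-
Tick 6: [PARSE:P4(v=17,ok=F), VALIDATE:-, TRANSFORM:P3(v=0,ok=F), EMIT:-] out:P2(v=14); in:P4
Tick 7: [PARSE:P5(v=4,ok=F), VALIDATE:P4(v=17,ok=T), TRANSFORM:-, EMIT:P3(v=0,ok=F)] out:-; in:P5
Tick 8: [PARSE:P6(v=3,ok=F), VALIDATE:P5(v=4,ok=F), TRANSFORM:P4(v=34,ok=T), EMIT:-] out:P3(v=0); in:P6
Tick 9: [PARSE:-, VALIDATE:P6(v=3,ok=T), TRANSFORM:P5(v=0,ok=F), EMIT:P4(v=34,ok=T)] out:-; in:-
At end of tick 9: ['-', 'P6', 'P5', 'P4']

Answer: - P6 P5 P4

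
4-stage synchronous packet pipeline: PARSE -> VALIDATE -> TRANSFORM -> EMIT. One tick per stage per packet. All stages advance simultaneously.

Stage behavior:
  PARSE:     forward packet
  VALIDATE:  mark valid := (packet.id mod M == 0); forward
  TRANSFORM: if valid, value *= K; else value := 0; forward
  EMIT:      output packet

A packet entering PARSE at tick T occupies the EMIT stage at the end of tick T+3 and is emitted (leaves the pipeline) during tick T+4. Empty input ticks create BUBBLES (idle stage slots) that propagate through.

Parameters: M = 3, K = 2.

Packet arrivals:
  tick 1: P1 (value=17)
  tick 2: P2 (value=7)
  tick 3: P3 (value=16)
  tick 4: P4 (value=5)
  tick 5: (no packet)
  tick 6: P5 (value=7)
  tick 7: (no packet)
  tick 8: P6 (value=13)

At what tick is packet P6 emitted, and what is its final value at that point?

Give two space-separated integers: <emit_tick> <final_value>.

Tick 1: [PARSE:P1(v=17,ok=F), VALIDATE:-, TRANSFORM:-, EMIT:-] out:-; in:P1
Tick 2: [PARSE:P2(v=7,ok=F), VALIDATE:P1(v=17,ok=F), TRANSFORM:-, EMIT:-] out:-; in:P2
Tick 3: [PARSE:P3(v=16,ok=F), VALIDATE:P2(v=7,ok=F), TRANSFORM:P1(v=0,ok=F), EMIT:-] out:-; in:P3
Tick 4: [PARSE:P4(v=5,ok=F), VALIDATE:P3(v=16,ok=T), TRANSFORM:P2(v=0,ok=F), EMIT:P1(v=0,ok=F)] out:-; in:P4
Tick 5: [PARSE:-, VALIDATE:P4(v=5,ok=F), TRANSFORM:P3(v=32,ok=T), EMIT:P2(v=0,ok=F)] out:P1(v=0); in:-
Tick 6: [PARSE:P5(v=7,ok=F), VALIDATE:-, TRANSFORM:P4(v=0,ok=F), EMIT:P3(v=32,ok=T)] out:P2(v=0); in:P5
Tick 7: [PARSE:-, VALIDATE:P5(v=7,ok=F), TRANSFORM:-, EMIT:P4(v=0,ok=F)] out:P3(v=32); in:-
Tick 8: [PARSE:P6(v=13,ok=F), VALIDATE:-, TRANSFORM:P5(v=0,ok=F), EMIT:-] out:P4(v=0); in:P6
Tick 9: [PARSE:-, VALIDATE:P6(v=13,ok=T), TRANSFORM:-, EMIT:P5(v=0,ok=F)] out:-; in:-
Tick 10: [PARSE:-, VALIDATE:-, TRANSFORM:P6(v=26,ok=T), EMIT:-] out:P5(v=0); in:-
Tick 11: [PARSE:-, VALIDATE:-, TRANSFORM:-, EMIT:P6(v=26,ok=T)] out:-; in:-
Tick 12: [PARSE:-, VALIDATE:-, TRANSFORM:-, EMIT:-] out:P6(v=26); in:-
P6: arrives tick 8, valid=True (id=6, id%3=0), emit tick 12, final value 26

Answer: 12 26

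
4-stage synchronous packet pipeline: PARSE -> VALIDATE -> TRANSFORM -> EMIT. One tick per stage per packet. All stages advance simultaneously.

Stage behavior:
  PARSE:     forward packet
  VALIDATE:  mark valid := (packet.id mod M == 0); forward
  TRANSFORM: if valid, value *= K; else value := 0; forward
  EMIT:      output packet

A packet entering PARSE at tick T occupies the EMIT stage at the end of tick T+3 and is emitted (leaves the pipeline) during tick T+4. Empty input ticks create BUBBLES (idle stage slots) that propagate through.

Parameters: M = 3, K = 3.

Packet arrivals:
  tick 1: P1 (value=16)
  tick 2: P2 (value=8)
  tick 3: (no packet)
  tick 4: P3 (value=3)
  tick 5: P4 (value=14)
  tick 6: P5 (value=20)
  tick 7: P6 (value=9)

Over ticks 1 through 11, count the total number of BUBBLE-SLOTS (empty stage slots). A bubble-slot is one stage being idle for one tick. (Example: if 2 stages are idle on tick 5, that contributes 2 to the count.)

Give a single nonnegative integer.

Answer: 20

Derivation:
Tick 1: [PARSE:P1(v=16,ok=F), VALIDATE:-, TRANSFORM:-, EMIT:-] out:-; bubbles=3
Tick 2: [PARSE:P2(v=8,ok=F), VALIDATE:P1(v=16,ok=F), TRANSFORM:-, EMIT:-] out:-; bubbles=2
Tick 3: [PARSE:-, VALIDATE:P2(v=8,ok=F), TRANSFORM:P1(v=0,ok=F), EMIT:-] out:-; bubbles=2
Tick 4: [PARSE:P3(v=3,ok=F), VALIDATE:-, TRANSFORM:P2(v=0,ok=F), EMIT:P1(v=0,ok=F)] out:-; bubbles=1
Tick 5: [PARSE:P4(v=14,ok=F), VALIDATE:P3(v=3,ok=T), TRANSFORM:-, EMIT:P2(v=0,ok=F)] out:P1(v=0); bubbles=1
Tick 6: [PARSE:P5(v=20,ok=F), VALIDATE:P4(v=14,ok=F), TRANSFORM:P3(v=9,ok=T), EMIT:-] out:P2(v=0); bubbles=1
Tick 7: [PARSE:P6(v=9,ok=F), VALIDATE:P5(v=20,ok=F), TRANSFORM:P4(v=0,ok=F), EMIT:P3(v=9,ok=T)] out:-; bubbles=0
Tick 8: [PARSE:-, VALIDATE:P6(v=9,ok=T), TRANSFORM:P5(v=0,ok=F), EMIT:P4(v=0,ok=F)] out:P3(v=9); bubbles=1
Tick 9: [PARSE:-, VALIDATE:-, TRANSFORM:P6(v=27,ok=T), EMIT:P5(v=0,ok=F)] out:P4(v=0); bubbles=2
Tick 10: [PARSE:-, VALIDATE:-, TRANSFORM:-, EMIT:P6(v=27,ok=T)] out:P5(v=0); bubbles=3
Tick 11: [PARSE:-, VALIDATE:-, TRANSFORM:-, EMIT:-] out:P6(v=27); bubbles=4
Total bubble-slots: 20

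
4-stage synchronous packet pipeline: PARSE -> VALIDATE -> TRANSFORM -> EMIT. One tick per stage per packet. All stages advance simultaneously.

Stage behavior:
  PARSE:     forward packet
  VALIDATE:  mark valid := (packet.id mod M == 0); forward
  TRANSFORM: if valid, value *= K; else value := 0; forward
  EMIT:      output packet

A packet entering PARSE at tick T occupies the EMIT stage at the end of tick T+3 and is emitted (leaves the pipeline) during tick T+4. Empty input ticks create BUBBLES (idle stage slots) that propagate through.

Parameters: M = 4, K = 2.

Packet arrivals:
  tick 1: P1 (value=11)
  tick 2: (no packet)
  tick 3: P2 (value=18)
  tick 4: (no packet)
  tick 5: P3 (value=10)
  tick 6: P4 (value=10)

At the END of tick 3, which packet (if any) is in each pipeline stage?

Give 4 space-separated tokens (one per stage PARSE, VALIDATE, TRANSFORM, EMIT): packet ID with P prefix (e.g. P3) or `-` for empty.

Tick 1: [PARSE:P1(v=11,ok=F), VALIDATE:-, TRANSFORM:-, EMIT:-] out:-; in:P1
Tick 2: [PARSE:-, VALIDATE:P1(v=11,ok=F), TRANSFORM:-, EMIT:-] out:-; in:-
Tick 3: [PARSE:P2(v=18,ok=F), VALIDATE:-, TRANSFORM:P1(v=0,ok=F), EMIT:-] out:-; in:P2
At end of tick 3: ['P2', '-', 'P1', '-']

Answer: P2 - P1 -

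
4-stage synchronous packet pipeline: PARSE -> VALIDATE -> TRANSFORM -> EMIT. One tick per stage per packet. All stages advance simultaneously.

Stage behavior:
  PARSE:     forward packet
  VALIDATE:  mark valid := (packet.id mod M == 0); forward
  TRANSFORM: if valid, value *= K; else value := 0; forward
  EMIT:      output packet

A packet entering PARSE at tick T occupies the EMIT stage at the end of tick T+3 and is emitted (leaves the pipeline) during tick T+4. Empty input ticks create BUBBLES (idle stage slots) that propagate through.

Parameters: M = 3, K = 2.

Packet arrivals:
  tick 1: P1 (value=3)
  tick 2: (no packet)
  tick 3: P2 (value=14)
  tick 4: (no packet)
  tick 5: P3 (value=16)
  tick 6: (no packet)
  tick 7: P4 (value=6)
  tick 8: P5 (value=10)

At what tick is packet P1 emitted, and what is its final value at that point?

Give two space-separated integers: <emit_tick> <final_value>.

Answer: 5 0

Derivation:
Tick 1: [PARSE:P1(v=3,ok=F), VALIDATE:-, TRANSFORM:-, EMIT:-] out:-; in:P1
Tick 2: [PARSE:-, VALIDATE:P1(v=3,ok=F), TRANSFORM:-, EMIT:-] out:-; in:-
Tick 3: [PARSE:P2(v=14,ok=F), VALIDATE:-, TRANSFORM:P1(v=0,ok=F), EMIT:-] out:-; in:P2
Tick 4: [PARSE:-, VALIDATE:P2(v=14,ok=F), TRANSFORM:-, EMIT:P1(v=0,ok=F)] out:-; in:-
Tick 5: [PARSE:P3(v=16,ok=F), VALIDATE:-, TRANSFORM:P2(v=0,ok=F), EMIT:-] out:P1(v=0); in:P3
Tick 6: [PARSE:-, VALIDATE:P3(v=16,ok=T), TRANSFORM:-, EMIT:P2(v=0,ok=F)] out:-; in:-
Tick 7: [PARSE:P4(v=6,ok=F), VALIDATE:-, TRANSFORM:P3(v=32,ok=T), EMIT:-] out:P2(v=0); in:P4
Tick 8: [PARSE:P5(v=10,ok=F), VALIDATE:P4(v=6,ok=F), TRANSFORM:-, EMIT:P3(v=32,ok=T)] out:-; in:P5
Tick 9: [PARSE:-, VALIDATE:P5(v=10,ok=F), TRANSFORM:P4(v=0,ok=F), EMIT:-] out:P3(v=32); in:-
Tick 10: [PARSE:-, VALIDATE:-, TRANSFORM:P5(v=0,ok=F), EMIT:P4(v=0,ok=F)] out:-; in:-
Tick 11: [PARSE:-, VALIDATE:-, TRANSFORM:-, EMIT:P5(v=0,ok=F)] out:P4(v=0); in:-
Tick 12: [PARSE:-, VALIDATE:-, TRANSFORM:-, EMIT:-] out:P5(v=0); in:-
P1: arrives tick 1, valid=False (id=1, id%3=1), emit tick 5, final value 0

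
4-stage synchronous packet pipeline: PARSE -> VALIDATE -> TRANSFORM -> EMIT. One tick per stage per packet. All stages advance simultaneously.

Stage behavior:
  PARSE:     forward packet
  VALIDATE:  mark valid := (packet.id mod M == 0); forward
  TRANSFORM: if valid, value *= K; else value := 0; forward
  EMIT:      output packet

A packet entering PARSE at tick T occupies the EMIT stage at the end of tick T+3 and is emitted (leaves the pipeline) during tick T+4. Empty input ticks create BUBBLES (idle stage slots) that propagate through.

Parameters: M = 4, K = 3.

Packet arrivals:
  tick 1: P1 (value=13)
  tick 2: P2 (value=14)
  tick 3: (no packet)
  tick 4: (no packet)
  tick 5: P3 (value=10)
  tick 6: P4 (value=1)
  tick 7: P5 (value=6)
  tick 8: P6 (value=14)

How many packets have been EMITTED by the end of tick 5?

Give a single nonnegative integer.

Answer: 1

Derivation:
Tick 1: [PARSE:P1(v=13,ok=F), VALIDATE:-, TRANSFORM:-, EMIT:-] out:-; in:P1
Tick 2: [PARSE:P2(v=14,ok=F), VALIDATE:P1(v=13,ok=F), TRANSFORM:-, EMIT:-] out:-; in:P2
Tick 3: [PARSE:-, VALIDATE:P2(v=14,ok=F), TRANSFORM:P1(v=0,ok=F), EMIT:-] out:-; in:-
Tick 4: [PARSE:-, VALIDATE:-, TRANSFORM:P2(v=0,ok=F), EMIT:P1(v=0,ok=F)] out:-; in:-
Tick 5: [PARSE:P3(v=10,ok=F), VALIDATE:-, TRANSFORM:-, EMIT:P2(v=0,ok=F)] out:P1(v=0); in:P3
Emitted by tick 5: ['P1']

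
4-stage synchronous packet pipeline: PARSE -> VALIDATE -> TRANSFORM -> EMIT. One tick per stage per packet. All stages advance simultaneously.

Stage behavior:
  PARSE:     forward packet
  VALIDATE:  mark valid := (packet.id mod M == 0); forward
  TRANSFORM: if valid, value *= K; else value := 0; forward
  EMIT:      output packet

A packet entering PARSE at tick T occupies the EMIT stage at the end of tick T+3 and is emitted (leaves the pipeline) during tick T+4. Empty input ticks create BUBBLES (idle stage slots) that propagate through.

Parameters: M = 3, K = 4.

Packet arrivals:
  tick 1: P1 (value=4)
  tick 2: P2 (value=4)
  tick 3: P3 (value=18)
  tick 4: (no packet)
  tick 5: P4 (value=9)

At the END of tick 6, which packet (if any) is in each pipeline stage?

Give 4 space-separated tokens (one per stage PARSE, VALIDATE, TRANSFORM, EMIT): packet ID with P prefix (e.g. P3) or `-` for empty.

Tick 1: [PARSE:P1(v=4,ok=F), VALIDATE:-, TRANSFORM:-, EMIT:-] out:-; in:P1
Tick 2: [PARSE:P2(v=4,ok=F), VALIDATE:P1(v=4,ok=F), TRANSFORM:-, EMIT:-] out:-; in:P2
Tick 3: [PARSE:P3(v=18,ok=F), VALIDATE:P2(v=4,ok=F), TRANSFORM:P1(v=0,ok=F), EMIT:-] out:-; in:P3
Tick 4: [PARSE:-, VALIDATE:P3(v=18,ok=T), TRANSFORM:P2(v=0,ok=F), EMIT:P1(v=0,ok=F)] out:-; in:-
Tick 5: [PARSE:P4(v=9,ok=F), VALIDATE:-, TRANSFORM:P3(v=72,ok=T), EMIT:P2(v=0,ok=F)] out:P1(v=0); in:P4
Tick 6: [PARSE:-, VALIDATE:P4(v=9,ok=F), TRANSFORM:-, EMIT:P3(v=72,ok=T)] out:P2(v=0); in:-
At end of tick 6: ['-', 'P4', '-', 'P3']

Answer: - P4 - P3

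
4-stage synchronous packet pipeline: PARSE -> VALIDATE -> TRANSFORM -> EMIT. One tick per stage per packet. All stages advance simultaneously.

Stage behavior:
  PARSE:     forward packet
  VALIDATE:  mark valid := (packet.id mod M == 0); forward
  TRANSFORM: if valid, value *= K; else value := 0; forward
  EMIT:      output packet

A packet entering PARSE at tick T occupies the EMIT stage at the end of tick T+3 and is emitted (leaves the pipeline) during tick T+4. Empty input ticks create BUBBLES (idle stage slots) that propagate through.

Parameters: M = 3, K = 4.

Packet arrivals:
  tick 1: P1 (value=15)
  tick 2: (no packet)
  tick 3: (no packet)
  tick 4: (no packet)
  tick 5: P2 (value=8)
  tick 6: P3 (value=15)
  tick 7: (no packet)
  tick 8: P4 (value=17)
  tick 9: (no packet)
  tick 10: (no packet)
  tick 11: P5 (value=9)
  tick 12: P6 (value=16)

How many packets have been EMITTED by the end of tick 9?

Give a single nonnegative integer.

Answer: 2

Derivation:
Tick 1: [PARSE:P1(v=15,ok=F), VALIDATE:-, TRANSFORM:-, EMIT:-] out:-; in:P1
Tick 2: [PARSE:-, VALIDATE:P1(v=15,ok=F), TRANSFORM:-, EMIT:-] out:-; in:-
Tick 3: [PARSE:-, VALIDATE:-, TRANSFORM:P1(v=0,ok=F), EMIT:-] out:-; in:-
Tick 4: [PARSE:-, VALIDATE:-, TRANSFORM:-, EMIT:P1(v=0,ok=F)] out:-; in:-
Tick 5: [PARSE:P2(v=8,ok=F), VALIDATE:-, TRANSFORM:-, EMIT:-] out:P1(v=0); in:P2
Tick 6: [PARSE:P3(v=15,ok=F), VALIDATE:P2(v=8,ok=F), TRANSFORM:-, EMIT:-] out:-; in:P3
Tick 7: [PARSE:-, VALIDATE:P3(v=15,ok=T), TRANSFORM:P2(v=0,ok=F), EMIT:-] out:-; in:-
Tick 8: [PARSE:P4(v=17,ok=F), VALIDATE:-, TRANSFORM:P3(v=60,ok=T), EMIT:P2(v=0,ok=F)] out:-; in:P4
Tick 9: [PARSE:-, VALIDATE:P4(v=17,ok=F), TRANSFORM:-, EMIT:P3(v=60,ok=T)] out:P2(v=0); in:-
Emitted by tick 9: ['P1', 'P2']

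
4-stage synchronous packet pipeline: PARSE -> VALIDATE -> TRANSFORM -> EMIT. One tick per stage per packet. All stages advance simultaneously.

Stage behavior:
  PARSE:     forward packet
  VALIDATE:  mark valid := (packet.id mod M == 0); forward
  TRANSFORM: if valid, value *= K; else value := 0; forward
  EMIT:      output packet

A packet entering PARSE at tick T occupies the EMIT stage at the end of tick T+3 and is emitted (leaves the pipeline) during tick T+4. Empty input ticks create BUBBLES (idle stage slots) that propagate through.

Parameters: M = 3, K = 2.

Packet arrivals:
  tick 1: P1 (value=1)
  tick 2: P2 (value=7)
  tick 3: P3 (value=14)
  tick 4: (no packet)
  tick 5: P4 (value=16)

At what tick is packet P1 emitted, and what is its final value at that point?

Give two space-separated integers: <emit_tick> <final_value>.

Tick 1: [PARSE:P1(v=1,ok=F), VALIDATE:-, TRANSFORM:-, EMIT:-] out:-; in:P1
Tick 2: [PARSE:P2(v=7,ok=F), VALIDATE:P1(v=1,ok=F), TRANSFORM:-, EMIT:-] out:-; in:P2
Tick 3: [PARSE:P3(v=14,ok=F), VALIDATE:P2(v=7,ok=F), TRANSFORM:P1(v=0,ok=F), EMIT:-] out:-; in:P3
Tick 4: [PARSE:-, VALIDATE:P3(v=14,ok=T), TRANSFORM:P2(v=0,ok=F), EMIT:P1(v=0,ok=F)] out:-; in:-
Tick 5: [PARSE:P4(v=16,ok=F), VALIDATE:-, TRANSFORM:P3(v=28,ok=T), EMIT:P2(v=0,ok=F)] out:P1(v=0); in:P4
Tick 6: [PARSE:-, VALIDATE:P4(v=16,ok=F), TRANSFORM:-, EMIT:P3(v=28,ok=T)] out:P2(v=0); in:-
Tick 7: [PARSE:-, VALIDATE:-, TRANSFORM:P4(v=0,ok=F), EMIT:-] out:P3(v=28); in:-
Tick 8: [PARSE:-, VALIDATE:-, TRANSFORM:-, EMIT:P4(v=0,ok=F)] out:-; in:-
Tick 9: [PARSE:-, VALIDATE:-, TRANSFORM:-, EMIT:-] out:P4(v=0); in:-
P1: arrives tick 1, valid=False (id=1, id%3=1), emit tick 5, final value 0

Answer: 5 0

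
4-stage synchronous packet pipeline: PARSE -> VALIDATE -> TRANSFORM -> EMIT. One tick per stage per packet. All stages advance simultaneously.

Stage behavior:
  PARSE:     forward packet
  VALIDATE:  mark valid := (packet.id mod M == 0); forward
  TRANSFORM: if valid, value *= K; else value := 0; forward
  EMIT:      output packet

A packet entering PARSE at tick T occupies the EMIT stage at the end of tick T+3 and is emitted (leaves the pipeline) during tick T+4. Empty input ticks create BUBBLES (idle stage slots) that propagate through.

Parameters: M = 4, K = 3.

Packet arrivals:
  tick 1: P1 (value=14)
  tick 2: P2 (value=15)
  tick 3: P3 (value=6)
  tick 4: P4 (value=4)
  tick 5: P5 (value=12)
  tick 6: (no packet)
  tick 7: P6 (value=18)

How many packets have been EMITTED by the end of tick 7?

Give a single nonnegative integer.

Tick 1: [PARSE:P1(v=14,ok=F), VALIDATE:-, TRANSFORM:-, EMIT:-] out:-; in:P1
Tick 2: [PARSE:P2(v=15,ok=F), VALIDATE:P1(v=14,ok=F), TRANSFORM:-, EMIT:-] out:-; in:P2
Tick 3: [PARSE:P3(v=6,ok=F), VALIDATE:P2(v=15,ok=F), TRANSFORM:P1(v=0,ok=F), EMIT:-] out:-; in:P3
Tick 4: [PARSE:P4(v=4,ok=F), VALIDATE:P3(v=6,ok=F), TRANSFORM:P2(v=0,ok=F), EMIT:P1(v=0,ok=F)] out:-; in:P4
Tick 5: [PARSE:P5(v=12,ok=F), VALIDATE:P4(v=4,ok=T), TRANSFORM:P3(v=0,ok=F), EMIT:P2(v=0,ok=F)] out:P1(v=0); in:P5
Tick 6: [PARSE:-, VALIDATE:P5(v=12,ok=F), TRANSFORM:P4(v=12,ok=T), EMIT:P3(v=0,ok=F)] out:P2(v=0); in:-
Tick 7: [PARSE:P6(v=18,ok=F), VALIDATE:-, TRANSFORM:P5(v=0,ok=F), EMIT:P4(v=12,ok=T)] out:P3(v=0); in:P6
Emitted by tick 7: ['P1', 'P2', 'P3']

Answer: 3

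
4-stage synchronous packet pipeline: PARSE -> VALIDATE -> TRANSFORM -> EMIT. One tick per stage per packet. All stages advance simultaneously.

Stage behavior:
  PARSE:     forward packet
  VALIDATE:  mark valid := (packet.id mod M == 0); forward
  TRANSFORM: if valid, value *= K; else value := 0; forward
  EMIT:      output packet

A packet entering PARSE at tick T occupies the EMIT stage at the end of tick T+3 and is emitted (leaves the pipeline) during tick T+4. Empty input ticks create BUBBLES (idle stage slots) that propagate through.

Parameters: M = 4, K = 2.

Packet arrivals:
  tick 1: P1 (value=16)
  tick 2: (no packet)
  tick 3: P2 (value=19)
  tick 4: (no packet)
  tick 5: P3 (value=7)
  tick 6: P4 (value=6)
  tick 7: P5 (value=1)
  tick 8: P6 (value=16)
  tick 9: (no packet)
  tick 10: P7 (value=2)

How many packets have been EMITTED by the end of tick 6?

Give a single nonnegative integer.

Answer: 1

Derivation:
Tick 1: [PARSE:P1(v=16,ok=F), VALIDATE:-, TRANSFORM:-, EMIT:-] out:-; in:P1
Tick 2: [PARSE:-, VALIDATE:P1(v=16,ok=F), TRANSFORM:-, EMIT:-] out:-; in:-
Tick 3: [PARSE:P2(v=19,ok=F), VALIDATE:-, TRANSFORM:P1(v=0,ok=F), EMIT:-] out:-; in:P2
Tick 4: [PARSE:-, VALIDATE:P2(v=19,ok=F), TRANSFORM:-, EMIT:P1(v=0,ok=F)] out:-; in:-
Tick 5: [PARSE:P3(v=7,ok=F), VALIDATE:-, TRANSFORM:P2(v=0,ok=F), EMIT:-] out:P1(v=0); in:P3
Tick 6: [PARSE:P4(v=6,ok=F), VALIDATE:P3(v=7,ok=F), TRANSFORM:-, EMIT:P2(v=0,ok=F)] out:-; in:P4
Emitted by tick 6: ['P1']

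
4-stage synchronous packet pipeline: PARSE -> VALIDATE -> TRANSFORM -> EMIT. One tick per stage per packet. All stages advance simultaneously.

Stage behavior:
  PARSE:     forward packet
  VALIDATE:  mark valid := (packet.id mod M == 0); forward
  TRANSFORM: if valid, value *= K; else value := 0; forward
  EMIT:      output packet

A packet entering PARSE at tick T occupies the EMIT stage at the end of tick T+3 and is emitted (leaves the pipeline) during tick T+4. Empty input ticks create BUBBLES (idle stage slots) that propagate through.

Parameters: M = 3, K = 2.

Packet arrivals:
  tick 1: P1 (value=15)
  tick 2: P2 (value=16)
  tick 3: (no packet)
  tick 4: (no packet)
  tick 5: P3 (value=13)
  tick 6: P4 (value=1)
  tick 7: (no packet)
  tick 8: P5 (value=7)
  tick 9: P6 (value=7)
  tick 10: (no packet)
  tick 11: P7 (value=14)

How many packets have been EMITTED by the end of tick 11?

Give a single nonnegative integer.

Tick 1: [PARSE:P1(v=15,ok=F), VALIDATE:-, TRANSFORM:-, EMIT:-] out:-; in:P1
Tick 2: [PARSE:P2(v=16,ok=F), VALIDATE:P1(v=15,ok=F), TRANSFORM:-, EMIT:-] out:-; in:P2
Tick 3: [PARSE:-, VALIDATE:P2(v=16,ok=F), TRANSFORM:P1(v=0,ok=F), EMIT:-] out:-; in:-
Tick 4: [PARSE:-, VALIDATE:-, TRANSFORM:P2(v=0,ok=F), EMIT:P1(v=0,ok=F)] out:-; in:-
Tick 5: [PARSE:P3(v=13,ok=F), VALIDATE:-, TRANSFORM:-, EMIT:P2(v=0,ok=F)] out:P1(v=0); in:P3
Tick 6: [PARSE:P4(v=1,ok=F), VALIDATE:P3(v=13,ok=T), TRANSFORM:-, EMIT:-] out:P2(v=0); in:P4
Tick 7: [PARSE:-, VALIDATE:P4(v=1,ok=F), TRANSFORM:P3(v=26,ok=T), EMIT:-] out:-; in:-
Tick 8: [PARSE:P5(v=7,ok=F), VALIDATE:-, TRANSFORM:P4(v=0,ok=F), EMIT:P3(v=26,ok=T)] out:-; in:P5
Tick 9: [PARSE:P6(v=7,ok=F), VALIDATE:P5(v=7,ok=F), TRANSFORM:-, EMIT:P4(v=0,ok=F)] out:P3(v=26); in:P6
Tick 10: [PARSE:-, VALIDATE:P6(v=7,ok=T), TRANSFORM:P5(v=0,ok=F), EMIT:-] out:P4(v=0); in:-
Tick 11: [PARSE:P7(v=14,ok=F), VALIDATE:-, TRANSFORM:P6(v=14,ok=T), EMIT:P5(v=0,ok=F)] out:-; in:P7
Emitted by tick 11: ['P1', 'P2', 'P3', 'P4']

Answer: 4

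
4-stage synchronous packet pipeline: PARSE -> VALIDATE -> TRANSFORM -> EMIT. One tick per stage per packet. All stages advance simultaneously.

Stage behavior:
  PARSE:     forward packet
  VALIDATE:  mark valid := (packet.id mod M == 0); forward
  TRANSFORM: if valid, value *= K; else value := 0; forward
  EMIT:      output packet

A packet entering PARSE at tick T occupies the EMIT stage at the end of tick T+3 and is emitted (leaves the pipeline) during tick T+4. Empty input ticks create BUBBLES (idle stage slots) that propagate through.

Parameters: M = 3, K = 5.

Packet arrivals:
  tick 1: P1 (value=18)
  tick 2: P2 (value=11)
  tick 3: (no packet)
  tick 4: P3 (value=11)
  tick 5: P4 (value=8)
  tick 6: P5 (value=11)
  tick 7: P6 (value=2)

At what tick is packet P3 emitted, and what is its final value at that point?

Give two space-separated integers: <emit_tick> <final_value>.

Tick 1: [PARSE:P1(v=18,ok=F), VALIDATE:-, TRANSFORM:-, EMIT:-] out:-; in:P1
Tick 2: [PARSE:P2(v=11,ok=F), VALIDATE:P1(v=18,ok=F), TRANSFORM:-, EMIT:-] out:-; in:P2
Tick 3: [PARSE:-, VALIDATE:P2(v=11,ok=F), TRANSFORM:P1(v=0,ok=F), EMIT:-] out:-; in:-
Tick 4: [PARSE:P3(v=11,ok=F), VALIDATE:-, TRANSFORM:P2(v=0,ok=F), EMIT:P1(v=0,ok=F)] out:-; in:P3
Tick 5: [PARSE:P4(v=8,ok=F), VALIDATE:P3(v=11,ok=T), TRANSFORM:-, EMIT:P2(v=0,ok=F)] out:P1(v=0); in:P4
Tick 6: [PARSE:P5(v=11,ok=F), VALIDATE:P4(v=8,ok=F), TRANSFORM:P3(v=55,ok=T), EMIT:-] out:P2(v=0); in:P5
Tick 7: [PARSE:P6(v=2,ok=F), VALIDATE:P5(v=11,ok=F), TRANSFORM:P4(v=0,ok=F), EMIT:P3(v=55,ok=T)] out:-; in:P6
Tick 8: [PARSE:-, VALIDATE:P6(v=2,ok=T), TRANSFORM:P5(v=0,ok=F), EMIT:P4(v=0,ok=F)] out:P3(v=55); in:-
Tick 9: [PARSE:-, VALIDATE:-, TRANSFORM:P6(v=10,ok=T), EMIT:P5(v=0,ok=F)] out:P4(v=0); in:-
Tick 10: [PARSE:-, VALIDATE:-, TRANSFORM:-, EMIT:P6(v=10,ok=T)] out:P5(v=0); in:-
Tick 11: [PARSE:-, VALIDATE:-, TRANSFORM:-, EMIT:-] out:P6(v=10); in:-
P3: arrives tick 4, valid=True (id=3, id%3=0), emit tick 8, final value 55

Answer: 8 55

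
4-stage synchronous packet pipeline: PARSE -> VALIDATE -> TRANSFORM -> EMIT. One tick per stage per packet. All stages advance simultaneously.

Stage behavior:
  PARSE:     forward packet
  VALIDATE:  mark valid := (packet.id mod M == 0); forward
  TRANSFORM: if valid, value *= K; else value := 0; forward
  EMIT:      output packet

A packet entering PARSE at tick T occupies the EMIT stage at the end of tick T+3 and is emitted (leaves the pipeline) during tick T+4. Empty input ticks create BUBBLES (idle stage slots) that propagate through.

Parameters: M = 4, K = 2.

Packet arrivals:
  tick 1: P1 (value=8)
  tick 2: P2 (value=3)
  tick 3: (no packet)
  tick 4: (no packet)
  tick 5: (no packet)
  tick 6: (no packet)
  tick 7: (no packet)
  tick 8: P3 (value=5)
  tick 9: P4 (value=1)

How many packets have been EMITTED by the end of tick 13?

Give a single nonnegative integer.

Answer: 4

Derivation:
Tick 1: [PARSE:P1(v=8,ok=F), VALIDATE:-, TRANSFORM:-, EMIT:-] out:-; in:P1
Tick 2: [PARSE:P2(v=3,ok=F), VALIDATE:P1(v=8,ok=F), TRANSFORM:-, EMIT:-] out:-; in:P2
Tick 3: [PARSE:-, VALIDATE:P2(v=3,ok=F), TRANSFORM:P1(v=0,ok=F), EMIT:-] out:-; in:-
Tick 4: [PARSE:-, VALIDATE:-, TRANSFORM:P2(v=0,ok=F), EMIT:P1(v=0,ok=F)] out:-; in:-
Tick 5: [PARSE:-, VALIDATE:-, TRANSFORM:-, EMIT:P2(v=0,ok=F)] out:P1(v=0); in:-
Tick 6: [PARSE:-, VALIDATE:-, TRANSFORM:-, EMIT:-] out:P2(v=0); in:-
Tick 7: [PARSE:-, VALIDATE:-, TRANSFORM:-, EMIT:-] out:-; in:-
Tick 8: [PARSE:P3(v=5,ok=F), VALIDATE:-, TRANSFORM:-, EMIT:-] out:-; in:P3
Tick 9: [PARSE:P4(v=1,ok=F), VALIDATE:P3(v=5,ok=F), TRANSFORM:-, EMIT:-] out:-; in:P4
Tick 10: [PARSE:-, VALIDATE:P4(v=1,ok=T), TRANSFORM:P3(v=0,ok=F), EMIT:-] out:-; in:-
Tick 11: [PARSE:-, VALIDATE:-, TRANSFORM:P4(v=2,ok=T), EMIT:P3(v=0,ok=F)] out:-; in:-
Tick 12: [PARSE:-, VALIDATE:-, TRANSFORM:-, EMIT:P4(v=2,ok=T)] out:P3(v=0); in:-
Tick 13: [PARSE:-, VALIDATE:-, TRANSFORM:-, EMIT:-] out:P4(v=2); in:-
Emitted by tick 13: ['P1', 'P2', 'P3', 'P4']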